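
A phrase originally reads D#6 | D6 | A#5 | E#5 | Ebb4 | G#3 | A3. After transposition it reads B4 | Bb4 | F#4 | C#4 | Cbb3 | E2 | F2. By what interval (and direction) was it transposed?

Take the first pair: D#6 → B4. D to B spans 10 letter names, so the interval is some kind of tenth.
B4 to D#6 is 16 semitones, which makes it a major tenth; the second version is lower, so the direction is down.
Checking another pair — A3 → F2 — gives the same interval.

down a major tenth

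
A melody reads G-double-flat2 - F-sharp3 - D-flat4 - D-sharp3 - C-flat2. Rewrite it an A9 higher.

Ab3 G##4 E5 E##4 D3

Gbb2 gives Ab3
F#3 gives G##4
Db4 gives E5
D#3 gives E##4
Cb2 gives D3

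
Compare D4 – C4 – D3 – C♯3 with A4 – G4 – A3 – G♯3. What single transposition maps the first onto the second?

up a perfect fifth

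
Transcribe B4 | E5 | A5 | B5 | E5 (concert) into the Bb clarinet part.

C#5 F#5 B5 C#6 F#5

Written C4 sounds as Bb3 on the Bb clarinet, so concert pitches are written a major second up.
B4 becomes C#5
E5 becomes F#5
A5 becomes B5
B5 becomes C#6
E5 becomes F#5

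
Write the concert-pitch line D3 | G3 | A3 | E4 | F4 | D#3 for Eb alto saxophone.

B3 E4 F#4 C#5 D5 B#3

Written C4 sounds as Eb3 on the Eb alto saxophone, so concert pitches are written a major sixth up.
D3 → B3
G3 → E4
A3 → F#4
E4 → C#5
F4 → D5
D#3 → B#3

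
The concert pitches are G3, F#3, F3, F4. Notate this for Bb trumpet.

A3 G#3 G3 G4

Written C4 sounds as Bb3 on the Bb trumpet, so concert pitches are written a major second up.
G3 gives A3
F#3 gives G#3
F3 gives G3
F4 gives G4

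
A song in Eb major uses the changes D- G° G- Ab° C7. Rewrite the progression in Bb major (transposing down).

A- D° D- Eb° G7

Eb major down to Bb major is a perfect fourth; each chord root moves by that interval while the quality stays the same.
D-: root D down a perfect fourth → A, giving A-.
G°: root G down a perfect fourth → D, giving D°.
G-: root G down a perfect fourth → D, giving D-.
Ab°: root Ab down a perfect fourth → Eb, giving Eb°.
C7: root C down a perfect fourth → G, giving G7.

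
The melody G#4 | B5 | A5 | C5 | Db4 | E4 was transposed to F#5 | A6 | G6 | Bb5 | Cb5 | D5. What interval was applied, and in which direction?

up a minor seventh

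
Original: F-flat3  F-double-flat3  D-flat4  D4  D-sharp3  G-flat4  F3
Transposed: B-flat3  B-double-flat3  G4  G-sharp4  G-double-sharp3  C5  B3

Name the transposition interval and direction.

up an augmented fourth

From Fb3 to Bb3 is 4 letter names — a fourth of some quality.
Fb3 to Bb3 is 6 semitones, which makes it an augmented fourth; the second version is higher, so the direction is up.
Checking another pair — F3 → B3 — gives the same interval.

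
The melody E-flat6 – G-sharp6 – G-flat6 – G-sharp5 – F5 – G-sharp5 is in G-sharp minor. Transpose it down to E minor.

Cb6 E6 Ebb6 E5 Db5 E5

From G-sharp down to E is a major third; apply that to each pitch.
Eb6 becomes Cb6
G#6 becomes E6
Gb6 becomes Ebb6
G#5 becomes E5
F5 becomes Db5
G#5 becomes E5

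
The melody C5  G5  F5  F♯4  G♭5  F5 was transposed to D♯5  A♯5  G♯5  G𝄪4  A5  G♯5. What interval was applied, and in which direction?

up an augmented second

From C5 to D#5 is 2 letter names — a second of some quality.
C5 to D#5 is 3 semitones, which makes it an augmented second; the second version is higher, so the direction is up.
Checking another pair — F5 → G#5 — gives the same interval.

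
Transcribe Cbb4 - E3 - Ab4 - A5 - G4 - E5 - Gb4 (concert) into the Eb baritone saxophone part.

Written C4 sounds as Eb2 on the Eb baritone saxophone, so concert pitches are written a major thirteenth up.
Cbb4 → Abb5
E3 → C#5
Ab4 → F6
A5 → F#7
G4 → E6
E5 → C#7
Gb4 → Eb6

Abb5 C#5 F6 F#7 E6 C#7 Eb6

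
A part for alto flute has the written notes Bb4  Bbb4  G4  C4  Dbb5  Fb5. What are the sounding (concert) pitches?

F4 Fb4 D4 G3 Abb4 Cb5

The alto flute sounds a perfect fourth below written, so transpose each written note down a perfect fourth.
Bb4 -> F4
Bbb4 -> Fb4
G4 -> D4
C4 -> G3
Dbb5 -> Abb4
Fb5 -> Cb5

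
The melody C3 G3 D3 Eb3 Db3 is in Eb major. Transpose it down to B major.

G#2 D#3 A#2 B2 A2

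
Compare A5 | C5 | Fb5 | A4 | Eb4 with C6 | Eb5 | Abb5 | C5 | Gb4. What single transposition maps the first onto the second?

up a minor third

From A5 to C6 is 3 letter names — a third of some quality.
A5 to C6 is 3 semitones, which makes it a minor third; the second version is higher, so the direction is up.
Checking another pair — Eb4 → Gb4 — gives the same interval.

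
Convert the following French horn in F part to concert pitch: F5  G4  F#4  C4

Bb4 C4 B3 F3

Written C4 on the French horn in F sounds as F3, a perfect fifth lower; apply that shift to every note.
F5 to Bb4
G4 to C4
F#4 to B3
C4 to F3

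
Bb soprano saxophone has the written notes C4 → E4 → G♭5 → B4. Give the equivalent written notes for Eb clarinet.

G3 B3 Db5 F#4

First find concert pitch: the Bb soprano saxophone sounds a major second below written, so C4 E4 G♭5 B4 sounds Bb3 D4 Fb5 A4.
Then write for Eb clarinet: it sounds a minor third above written, so the part must be a minor third below concert.
Bb3 → G3
D4 → B3
Fb5 → Db5
A4 → F#4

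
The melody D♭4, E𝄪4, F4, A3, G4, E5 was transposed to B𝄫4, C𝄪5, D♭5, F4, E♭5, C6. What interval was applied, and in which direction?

up a minor sixth

From Db4 to Bbb4 is 6 letter names — a sixth of some quality.
Db4 to Bbb4 is 8 semitones, which makes it a minor sixth; the second version is higher, so the direction is up.
Checking another pair — E5 → C6 — gives the same interval.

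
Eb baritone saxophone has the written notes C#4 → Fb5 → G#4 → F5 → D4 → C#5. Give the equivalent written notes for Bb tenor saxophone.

F#3 Bbb4 C#4 Bb4 G3 F#4

First find concert pitch: the Eb baritone saxophone sounds a major thirteenth below written, so C#4 Fb5 G#4 F5 D4 C#5 sounds E2 Abb3 B2 Ab3 F2 E3.
Then write for Bb tenor saxophone: it sounds a major ninth below written, so the part must be a major ninth above concert.
E2 → F#3
Abb3 → Bbb4
B2 → C#4
Ab3 → Bb4
F2 → G3
E3 → F#4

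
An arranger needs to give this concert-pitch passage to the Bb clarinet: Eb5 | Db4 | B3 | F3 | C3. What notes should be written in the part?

The Bb clarinet sounds a major second below written, so the written part must be a major second above concert — transpose each note up.
Eb5 -> F5
Db4 -> Eb4
B3 -> C#4
F3 -> G3
C3 -> D3

F5 Eb4 C#4 G3 D3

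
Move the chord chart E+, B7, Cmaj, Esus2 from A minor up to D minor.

A minor up to D minor is a perfect fourth; each chord root moves by that interval while the quality stays the same.
E+: root E up a perfect fourth → A, giving A+.
B7: root B up a perfect fourth → E, giving E7.
Cmaj: root C up a perfect fourth → F, giving Fmaj.
Esus2: root E up a perfect fourth → A, giving Asus2.

A+ E7 Fmaj Asus2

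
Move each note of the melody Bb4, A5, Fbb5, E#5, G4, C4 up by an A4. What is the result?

Bb4 gives E5
A5 gives D#6
Fbb5 gives Bbb5
E#5 gives A##5
G4 gives C#5
C4 gives F#4

E5 D#6 Bbb5 A##5 C#5 F#4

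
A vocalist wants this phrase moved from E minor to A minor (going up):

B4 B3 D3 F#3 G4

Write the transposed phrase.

E5 E4 G3 B3 C5

From E up to A is a perfect fourth; apply that to each pitch.
B4 becomes E5
B3 becomes E4
D3 becomes G3
F#3 becomes B3
G4 becomes C5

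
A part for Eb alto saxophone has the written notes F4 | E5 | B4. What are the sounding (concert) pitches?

Ab3 G4 D4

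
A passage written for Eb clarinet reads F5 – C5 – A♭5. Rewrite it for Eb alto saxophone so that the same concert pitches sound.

F6 C6 Ab6

First find concert pitch: the Eb clarinet sounds a minor third above written, so F5 C5 A♭5 sounds Ab5 Eb5 Cb6.
Then write for Eb alto saxophone: it sounds a major sixth below written, so the part must be a major sixth above concert.
Ab5 → F6
Eb5 → C6
Cb6 → Ab6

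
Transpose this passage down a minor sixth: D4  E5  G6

F#3 G#4 B5

D4 to F#3
E5 to G#4
G6 to B5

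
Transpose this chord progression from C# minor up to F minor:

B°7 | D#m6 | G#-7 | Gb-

Eb°7 Gm6 C-7 Cbb-

C# minor up to F minor is a diminished fourth; each chord root moves by that interval while the quality stays the same.
B°7: root B up a diminished fourth → Eb, giving Eb°7.
D#m6: root D# up a diminished fourth → G, giving Gm6.
G#-7: root G# up a diminished fourth → C, giving C-7.
Gb-: root Gb up a diminished fourth → Cbb, giving Cbb-.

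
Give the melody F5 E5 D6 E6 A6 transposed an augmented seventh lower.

Gbb4 Fb4 Ebb5 Fb5 Bbb5

F5: a seventh down reaches G, and 12 semitones makes it Gbb4.
E5 down an augmented seventh is Fb4.
D6: a seventh down reaches E, and 12 semitones makes it Ebb5.
E6: a seventh down reaches F, and 12 semitones makes it Fb5.
A6 down an augmented seventh is Bbb5.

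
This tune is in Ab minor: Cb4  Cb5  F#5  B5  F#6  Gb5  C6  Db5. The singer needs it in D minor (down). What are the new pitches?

F3 F4 B#4 E#5 B#5 C5 F#5 G4

Ab minor to D minor down is a diminished fifth, so every note moves down by that interval.
Cb4 -> F3
Cb5 -> F4
F#5 -> B#4
B5 -> E#5
F#6 -> B#5
Gb5 -> C5
C6 -> F#5
Db5 -> G4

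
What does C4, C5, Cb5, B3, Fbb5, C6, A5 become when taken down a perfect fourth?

G3 G4 Gb4 F#3 Cbb5 G5 E5

C4 to G3
C5 to G4
Cb5 to Gb4
B3 to F#3
Fbb5 to Cbb5
C6 to G5
A5 to E5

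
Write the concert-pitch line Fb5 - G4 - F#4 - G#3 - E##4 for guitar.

Fb6 G5 F#5 G#4 E##5

The guitar sounds a perfect octave below written, so the written part must be a perfect octave above concert — transpose each note up.
Fb5 becomes Fb6
G4 becomes G5
F#4 becomes F#5
G#3 becomes G#4
E##4 becomes E##5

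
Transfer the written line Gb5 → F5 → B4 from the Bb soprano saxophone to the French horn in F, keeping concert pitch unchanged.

First find concert pitch: the Bb soprano saxophone sounds a major second below written, so Gb5 F5 B4 sounds Fb5 Eb5 A4.
Then write for French horn in F: it sounds a perfect fifth below written, so the part must be a perfect fifth above concert.
Fb5 → Cb6
Eb5 → Bb5
A4 → E5

Cb6 Bb5 E5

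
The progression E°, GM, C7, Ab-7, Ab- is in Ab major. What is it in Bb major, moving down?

Ab major down to Bb major is a minor seventh; each chord root moves by that interval while the quality stays the same.
E°: root E down a minor seventh → F#, giving F#°.
GM: root G down a minor seventh → A, giving AM.
C7: root C down a minor seventh → D, giving D7.
Ab-7: root Ab down a minor seventh → Bb, giving Bb-7.
Ab-: root Ab down a minor seventh → Bb, giving Bb-.

F#° AM D7 Bb-7 Bb-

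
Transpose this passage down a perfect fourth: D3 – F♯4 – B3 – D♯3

D3 down a perfect fourth is A2.
A perfect fourth down from F#4 gives C#4.
A perfect fourth down from B3 gives F#3.
D#3 down a perfect fourth is A#2.

A2 C#4 F#3 A#2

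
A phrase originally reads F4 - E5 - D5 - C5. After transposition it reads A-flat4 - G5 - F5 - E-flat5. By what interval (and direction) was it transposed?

From F4 to Ab4 is 3 letter names — a third of some quality.
F4 to Ab4 is 3 semitones, which makes it a minor third; the second version is higher, so the direction is up.
Checking another pair — C5 → Eb5 — gives the same interval.

up a minor third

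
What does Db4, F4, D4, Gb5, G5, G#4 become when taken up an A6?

B4 D#5 B#4 E6 E#6 E##5

Db4 to B4
F4 to D#5
D4 to B#4
Gb5 to E6
G5 to E#6
G#4 to E##5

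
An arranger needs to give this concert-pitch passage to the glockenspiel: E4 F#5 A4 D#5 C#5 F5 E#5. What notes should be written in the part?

Written C4 sounds as C6 on the glockenspiel, so concert pitches are written a perfect fifteenth down.
E4 → E2
F#5 → F#3
A4 → A2
D#5 → D#3
C#5 → C#3
F5 → F3
E#5 → E#3

E2 F#3 A2 D#3 C#3 F3 E#3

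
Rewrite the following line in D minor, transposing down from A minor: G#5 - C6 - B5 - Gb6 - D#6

C#5 F5 E5 Cb6 G#5

A minor to D minor down is a perfect fifth, so every note moves down by that interval.
G#5 to C#5
C6 to F5
B5 to E5
Gb6 to Cb6
D#6 to G#5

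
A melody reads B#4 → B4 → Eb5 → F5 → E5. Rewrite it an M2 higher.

C##5 C#5 F5 G5 F#5

B#4 becomes C##5
B4 becomes C#5
Eb5 becomes F5
F5 becomes G5
E5 becomes F#5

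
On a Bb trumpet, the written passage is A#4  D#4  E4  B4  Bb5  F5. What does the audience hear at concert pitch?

Written C4 on the Bb trumpet sounds as Bb3, a major second lower; apply that shift to every note.
A#4 to G#4
D#4 to C#4
E4 to D4
B4 to A4
Bb5 to Ab5
F5 to Eb5

G#4 C#4 D4 A4 Ab5 Eb5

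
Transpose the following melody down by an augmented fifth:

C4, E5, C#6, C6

C4: a fifth down reaches F, and 8 semitones makes it Fb3.
E5: a fifth down reaches A, and 8 semitones makes it Ab4.
C#6 down an augmented fifth is F5.
C6 down an augmented fifth is Fb5.

Fb3 Ab4 F5 Fb5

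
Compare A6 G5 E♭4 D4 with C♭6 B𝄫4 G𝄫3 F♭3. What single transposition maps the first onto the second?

Take the first pair: A6 → Cb6. A to C spans 6 letter names, so the interval is some kind of sixth.
Cb6 to A6 is 10 semitones, which makes it an augmented sixth; the second version is lower, so the direction is down.
Checking another pair — D4 → Fb3 — gives the same interval.

down an augmented sixth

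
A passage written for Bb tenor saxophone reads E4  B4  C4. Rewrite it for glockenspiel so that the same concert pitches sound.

D1 A1 Bb0

First find concert pitch: the Bb tenor saxophone sounds a major ninth below written, so E4 B4 C4 sounds D3 A3 Bb2.
Then write for glockenspiel: it sounds a perfect fifteenth above written, so the part must be a perfect fifteenth below concert.
D3 → D1
A3 → A1
Bb2 → Bb0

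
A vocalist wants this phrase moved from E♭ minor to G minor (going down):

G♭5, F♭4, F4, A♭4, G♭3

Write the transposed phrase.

E♭ minor to G minor down is a minor sixth, so every note moves down by that interval.
Gb5 to Bb4
Fb4 to Ab3
F4 to A3
Ab4 to C4
Gb3 to Bb2

Bb4 Ab3 A3 C4 Bb2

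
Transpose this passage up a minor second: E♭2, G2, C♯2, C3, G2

Fb2 Ab2 D2 Db3 Ab2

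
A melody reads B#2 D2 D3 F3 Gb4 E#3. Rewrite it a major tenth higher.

D##4 F#3 F#4 A4 Bb5 G##4

B#2 to D##4
D2 to F#3
D3 to F#4
F3 to A4
Gb4 to Bb5
E#3 to G##4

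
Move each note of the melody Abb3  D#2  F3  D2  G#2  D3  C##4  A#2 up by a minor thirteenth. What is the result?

Fbb5 B3 Db5 Bb3 E4 Bb4 A#5 F#4

Abb3 gives Fbb5
D#2 gives B3
F3 gives Db5
D2 gives Bb3
G#2 gives E4
D3 gives Bb4
C##4 gives A#5
A#2 gives F#4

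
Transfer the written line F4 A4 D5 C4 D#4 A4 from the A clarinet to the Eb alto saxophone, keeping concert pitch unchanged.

B4 D#5 G#5 F#4 G##4 D#5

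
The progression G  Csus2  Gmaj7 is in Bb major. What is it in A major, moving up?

F# Bsus2 F#maj7

Bb major up to A major is a major seventh; each chord root moves by that interval while the quality stays the same.
G: root G up a major seventh → F#, giving F#.
Csus2: root C up a major seventh → B, giving Bsus2.
Gmaj7: root G up a major seventh → F#, giving F#maj7.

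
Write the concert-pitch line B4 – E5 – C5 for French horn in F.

F#5 B5 G5

Written C4 sounds as F3 on the French horn in F, so concert pitches are written a perfect fifth up.
B4 gives F#5
E5 gives B5
C5 gives G5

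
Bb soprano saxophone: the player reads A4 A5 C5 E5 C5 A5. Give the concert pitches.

G4 G5 Bb4 D5 Bb4 G5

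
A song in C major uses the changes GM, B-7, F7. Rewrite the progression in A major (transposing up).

C major up to A major is a major sixth; each chord root moves by that interval while the quality stays the same.
GM: root G up a major sixth → E, giving EM.
B-7: root B up a major sixth → G#, giving G#-7.
F7: root F up a major sixth → D, giving D7.

EM G#-7 D7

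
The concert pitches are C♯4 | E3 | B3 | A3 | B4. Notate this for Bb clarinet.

D#4 F#3 C#4 B3 C#5

The Bb clarinet sounds a major second below written, so the written part must be a major second above concert — transpose each note up.
C#4 becomes D#4
E3 becomes F#3
B3 becomes C#4
A3 becomes B3
B4 becomes C#5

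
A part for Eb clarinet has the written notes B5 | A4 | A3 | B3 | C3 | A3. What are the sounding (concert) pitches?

Written C4 on the Eb clarinet sounds as Eb4, a minor third higher; apply that shift to every note.
B5 gives D6
A4 gives C5
A3 gives C4
B3 gives D4
C3 gives Eb3
A3 gives C4

D6 C5 C4 D4 Eb3 C4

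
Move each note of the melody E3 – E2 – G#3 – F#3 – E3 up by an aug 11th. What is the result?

A#4 A#3 C##5 B#4 A#4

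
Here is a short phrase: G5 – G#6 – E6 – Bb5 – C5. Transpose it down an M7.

Ab4 A5 F5 Cb5 Db4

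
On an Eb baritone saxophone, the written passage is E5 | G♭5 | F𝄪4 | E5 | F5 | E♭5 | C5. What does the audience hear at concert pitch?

G3 Bbb3 A#2 G3 Ab3 Gb3 Eb3

The Eb baritone saxophone sounds a major thirteenth below written, so transpose each written note down a major thirteenth.
E5 → G3
Gb5 → Bbb3
F##4 → A#2
E5 → G3
F5 → Ab3
Eb5 → Gb3
C5 → Eb3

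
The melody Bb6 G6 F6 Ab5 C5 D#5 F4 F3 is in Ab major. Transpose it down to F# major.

G#6 E#6 D#6 F#5 A#4 B##4 D#4 D#3

Ab major to F# major down is a diminished third, so every note moves down by that interval.
Bb6 becomes G#6
G6 becomes E#6
F6 becomes D#6
Ab5 becomes F#5
C5 becomes A#4
D#5 becomes B##4
F4 becomes D#4
F3 becomes D#3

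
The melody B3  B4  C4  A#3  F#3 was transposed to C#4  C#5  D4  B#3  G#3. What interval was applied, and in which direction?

Take the first pair: B3 → C#4. B to C spans 2 letter names, so the interval is some kind of second.
B3 to C#4 is 2 semitones, which makes it a major second; the second version is higher, so the direction is up.
Checking another pair — F#3 → G#3 — gives the same interval.

up a major second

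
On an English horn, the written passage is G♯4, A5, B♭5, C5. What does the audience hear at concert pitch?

C#4 D5 Eb5 F4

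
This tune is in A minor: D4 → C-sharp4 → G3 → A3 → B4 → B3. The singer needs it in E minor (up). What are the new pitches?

A4 G#4 D4 E4 F#5 F#4

A minor to E minor up is a perfect fifth, so every note moves up by that interval.
D4 becomes A4
C#4 becomes G#4
G3 becomes D4
A3 becomes E4
B4 becomes F#5
B3 becomes F#4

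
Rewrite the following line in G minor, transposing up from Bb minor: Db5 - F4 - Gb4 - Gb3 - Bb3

Bb5 D5 Eb5 Eb4 G4

Bb minor to G minor up is a major sixth, so every note moves up by that interval.
Db5 → Bb5
F4 → D5
Gb4 → Eb5
Gb3 → Eb4
Bb3 → G4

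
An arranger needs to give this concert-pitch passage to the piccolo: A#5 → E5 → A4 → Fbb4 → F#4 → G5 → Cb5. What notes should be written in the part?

Written C4 sounds as C5 on the piccolo, so concert pitches are written a perfect octave down.
A#5 to A#4
E5 to E4
A4 to A3
Fbb4 to Fbb3
F#4 to F#3
G5 to G4
Cb5 to Cb4

A#4 E4 A3 Fbb3 F#3 G4 Cb4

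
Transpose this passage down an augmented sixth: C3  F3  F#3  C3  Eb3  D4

Ebb2 Abb2 Ab2 Ebb2 Gbb2 Fb3

C3 -> Ebb2
F3 -> Abb2
F#3 -> Ab2
C3 -> Ebb2
Eb3 -> Gbb2
D4 -> Fb3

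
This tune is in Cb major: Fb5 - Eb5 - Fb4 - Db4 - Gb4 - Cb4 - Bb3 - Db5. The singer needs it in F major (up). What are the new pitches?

Bb5 A5 Bb4 G4 C5 F4 E4 G5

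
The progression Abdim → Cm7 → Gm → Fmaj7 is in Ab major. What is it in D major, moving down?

Ab major down to D major is a diminished fifth; each chord root moves by that interval while the quality stays the same.
Abdim: root Ab down a diminished fifth → D, giving Ddim.
Cm7: root C down a diminished fifth → F#, giving F#m7.
Gm: root G down a diminished fifth → C#, giving C#m.
Fmaj7: root F down a diminished fifth → B, giving Bmaj7.

Ddim F#m7 C#m Bmaj7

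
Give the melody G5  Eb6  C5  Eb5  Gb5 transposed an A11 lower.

Db4 Bbb4 Gb3 Bbb3 Dbb4

G5 down an augmented eleventh is Db4.
An augmented eleventh down from Eb6 gives Bbb4.
An augmented eleventh down from C5 gives Gb3.
Eb5 down an augmented eleventh is Bbb3.
Gb5 down an augmented eleventh is Dbb4.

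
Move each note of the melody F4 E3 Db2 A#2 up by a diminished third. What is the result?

Abb4 Gb3 Fbb2 C3

F4: a third up reaches A, and 2 semitones makes it Abb4.
E3: a third up reaches G, and 2 semitones makes it Gb3.
A diminished third up from Db2 gives Fbb2.
A diminished third up from A#2 gives C3.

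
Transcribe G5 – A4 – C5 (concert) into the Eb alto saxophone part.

The Eb alto saxophone sounds a major sixth below written, so the written part must be a major sixth above concert — transpose each note up.
G5 -> E6
A4 -> F#5
C5 -> A5

E6 F#5 A5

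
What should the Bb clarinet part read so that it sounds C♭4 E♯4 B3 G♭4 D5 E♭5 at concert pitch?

Db4 F##4 C#4 Ab4 E5 F5

The Bb clarinet sounds a major second below written, so the written part must be a major second above concert — transpose each note up.
Cb4 gives Db4
E#4 gives F##4
B3 gives C#4
Gb4 gives Ab4
D5 gives E5
Eb5 gives F5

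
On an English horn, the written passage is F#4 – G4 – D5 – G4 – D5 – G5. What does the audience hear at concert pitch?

B3 C4 G4 C4 G4 C5

The English horn sounds a perfect fifth below written, so transpose each written note down a perfect fifth.
F#4 becomes B3
G4 becomes C4
D5 becomes G4
G4 becomes C4
D5 becomes G4
G5 becomes C5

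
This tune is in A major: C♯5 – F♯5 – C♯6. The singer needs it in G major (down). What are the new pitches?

B4 E5 B5

A major to G major down is a major second, so every note moves down by that interval.
C#5 → B4
F#5 → E5
C#6 → B5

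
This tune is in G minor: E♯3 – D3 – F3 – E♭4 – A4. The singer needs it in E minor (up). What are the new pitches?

C##4 B3 D4 C5 F#5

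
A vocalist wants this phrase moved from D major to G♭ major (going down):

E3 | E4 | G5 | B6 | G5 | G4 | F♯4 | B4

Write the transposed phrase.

Ab2 Ab3 Cb5 Eb6 Cb5 Cb4 Bb3 Eb4

D major to G♭ major down is an augmented fifth, so every note moves down by that interval.
E3 gives Ab2
E4 gives Ab3
G5 gives Cb5
B6 gives Eb6
G5 gives Cb5
G4 gives Cb4
F#4 gives Bb3
B4 gives Eb4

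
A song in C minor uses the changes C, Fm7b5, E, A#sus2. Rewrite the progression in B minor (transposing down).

C minor down to B minor is a minor second; each chord root moves by that interval while the quality stays the same.
C: root C down a minor second → B, giving B.
Fm7b5: root F down a minor second → E, giving Em7b5.
E: root E down a minor second → D#, giving D#.
A#sus2: root A# down a minor second → G##, giving G##sus2.

B Em7b5 D# G##sus2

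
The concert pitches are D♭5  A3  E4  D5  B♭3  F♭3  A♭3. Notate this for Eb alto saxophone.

Bb5 F#4 C#5 B5 G4 Db4 F4

The Eb alto saxophone sounds a major sixth below written, so the written part must be a major sixth above concert — transpose each note up.
Db5 → Bb5
A3 → F#4
E4 → C#5
D5 → B5
Bb3 → G4
Fb3 → Db4
Ab3 → F4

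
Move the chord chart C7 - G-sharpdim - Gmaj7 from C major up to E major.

E7 B#dim Bmaj7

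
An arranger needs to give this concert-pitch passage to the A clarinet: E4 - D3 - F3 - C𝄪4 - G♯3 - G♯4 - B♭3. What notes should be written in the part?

Written C4 sounds as A3 on the A clarinet, so concert pitches are written a minor third up.
E4 → G4
D3 → F3
F3 → Ab3
C##4 → E#4
G#3 → B3
G#4 → B4
Bb3 → Db4

G4 F3 Ab3 E#4 B3 B4 Db4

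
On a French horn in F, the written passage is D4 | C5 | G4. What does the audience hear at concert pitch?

The French horn in F sounds a perfect fifth below written, so transpose each written note down a perfect fifth.
D4 -> G3
C5 -> F4
G4 -> C4

G3 F4 C4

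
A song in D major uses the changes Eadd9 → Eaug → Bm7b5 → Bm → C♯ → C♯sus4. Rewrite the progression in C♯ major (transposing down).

D major down to C♯ major is a minor second; each chord root moves by that interval while the quality stays the same.
Eadd9: root E down a minor second → D#, giving D#add9.
Eaug: root E down a minor second → D#, giving D#aug.
Bm7b5: root B down a minor second → A#, giving A#m7b5.
Bm: root B down a minor second → A#, giving A#m.
C♯: root C♯ down a minor second → B#, giving B#.
C♯sus4: root C♯ down a minor second → B#, giving B#sus4.

D#add9 D#aug A#m7b5 A#m B# B#sus4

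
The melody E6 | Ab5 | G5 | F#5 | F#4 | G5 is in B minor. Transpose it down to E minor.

From B down to E is a perfect fifth; apply that to each pitch.
E6 becomes A5
Ab5 becomes Db5
G5 becomes C5
F#5 becomes B4
F#4 becomes B3
G5 becomes C5

A5 Db5 C5 B4 B3 C5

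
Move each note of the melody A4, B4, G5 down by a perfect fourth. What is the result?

A4 to E4
B4 to F#4
G5 to D5

E4 F#4 D5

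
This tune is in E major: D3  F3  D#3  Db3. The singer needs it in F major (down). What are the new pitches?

Eb2 Gb2 E2 Ebb2

From E down to F is a major seventh; apply that to each pitch.
D3 becomes Eb2
F3 becomes Gb2
D#3 becomes E2
Db3 becomes Ebb2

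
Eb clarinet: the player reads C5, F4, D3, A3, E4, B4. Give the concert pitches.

Eb5 Ab4 F3 C4 G4 D5

The Eb clarinet sounds a minor third above written, so transpose each written note up a minor third.
C5 -> Eb5
F4 -> Ab4
D3 -> F3
A3 -> C4
E4 -> G4
B4 -> D5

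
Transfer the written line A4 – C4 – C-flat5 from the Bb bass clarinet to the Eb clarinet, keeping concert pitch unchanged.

E3 G2 Gb3

First find concert pitch: the Bb bass clarinet sounds a major ninth below written, so A4 C4 C-flat5 sounds G3 Bb2 Bbb3.
Then write for Eb clarinet: it sounds a minor third above written, so the part must be a minor third below concert.
G3 → E3
Bb2 → G2
Bbb3 → Gb3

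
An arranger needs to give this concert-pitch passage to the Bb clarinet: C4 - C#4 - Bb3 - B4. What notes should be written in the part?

Written C4 sounds as Bb3 on the Bb clarinet, so concert pitches are written a major second up.
C4 to D4
C#4 to D#4
Bb3 to C4
B4 to C#5

D4 D#4 C4 C#5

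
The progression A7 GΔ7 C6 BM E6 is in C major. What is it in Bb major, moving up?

G7 FΔ7 Bb6 AM D6

C major up to Bb major is a minor seventh; each chord root moves by that interval while the quality stays the same.
A7: root A up a minor seventh → G, giving G7.
GΔ7: root G up a minor seventh → F, giving FΔ7.
C6: root C up a minor seventh → Bb, giving Bb6.
BM: root B up a minor seventh → A, giving AM.
E6: root E up a minor seventh → D, giving D6.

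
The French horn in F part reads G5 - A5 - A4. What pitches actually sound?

C5 D5 D4

Written C4 on the French horn in F sounds as F3, a perfect fifth lower; apply that shift to every note.
G5 → C5
A5 → D5
A4 → D4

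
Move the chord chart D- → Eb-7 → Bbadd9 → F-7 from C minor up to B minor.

C minor up to B minor is a major seventh; each chord root moves by that interval while the quality stays the same.
D-: root D up a major seventh → C#, giving C#-.
Eb-7: root Eb up a major seventh → D, giving D-7.
Bbadd9: root Bb up a major seventh → A, giving Aadd9.
F-7: root F up a major seventh → E, giving E-7.

C#- D-7 Aadd9 E-7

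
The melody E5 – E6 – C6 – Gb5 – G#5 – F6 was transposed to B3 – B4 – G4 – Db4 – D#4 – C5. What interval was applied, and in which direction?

From E5 to B3 is 11 letter names — an eleventh of some quality.
B3 to E5 is 17 semitones, which makes it a perfect eleventh; the second version is lower, so the direction is down.
Checking another pair — F6 → C5 — gives the same interval.

down a perfect eleventh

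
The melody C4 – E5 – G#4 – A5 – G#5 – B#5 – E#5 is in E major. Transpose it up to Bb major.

From E up to Bb is a diminished fifth; apply that to each pitch.
C4 gives Gb4
E5 gives Bb5
G#4 gives D5
A5 gives Eb6
G#5 gives D6
B#5 gives F#6
E#5 gives B5

Gb4 Bb5 D5 Eb6 D6 F#6 B5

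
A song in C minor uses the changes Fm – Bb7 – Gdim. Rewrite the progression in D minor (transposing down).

Gm C7 Adim

C minor down to D minor is a minor seventh; each chord root moves by that interval while the quality stays the same.
Fm: root F down a minor seventh → G, giving Gm.
Bb7: root Bb down a minor seventh → C, giving C7.
Gdim: root G down a minor seventh → A, giving Adim.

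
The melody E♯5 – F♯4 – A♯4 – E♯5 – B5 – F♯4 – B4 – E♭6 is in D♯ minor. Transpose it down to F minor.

G4 Ab3 C4 G4 Db5 Ab3 Db4 Gbb5

D♯ minor to F minor down is an augmented sixth, so every note moves down by that interval.
E#5 -> G4
F#4 -> Ab3
A#4 -> C4
E#5 -> G4
B5 -> Db5
F#4 -> Ab3
B4 -> Db4
Eb6 -> Gbb5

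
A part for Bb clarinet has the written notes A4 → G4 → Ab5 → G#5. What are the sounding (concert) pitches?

G4 F4 Gb5 F#5

The Bb clarinet sounds a major second below written, so transpose each written note down a major second.
A4 -> G4
G4 -> F4
Ab5 -> Gb5
G#5 -> F#5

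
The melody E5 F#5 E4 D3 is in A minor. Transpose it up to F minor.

From A up to F is a minor sixth; apply that to each pitch.
E5 -> C6
F#5 -> D6
E4 -> C5
D3 -> Bb3

C6 D6 C5 Bb3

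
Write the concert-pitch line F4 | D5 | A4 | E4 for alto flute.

Bb4 G5 D5 A4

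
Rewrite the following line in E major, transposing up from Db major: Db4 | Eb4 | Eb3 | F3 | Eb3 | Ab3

From Db up to E is an augmented second; apply that to each pitch.
Db4 → E4
Eb4 → F#4
Eb3 → F#3
F3 → G#3
Eb3 → F#3
Ab3 → B3

E4 F#4 F#3 G#3 F#3 B3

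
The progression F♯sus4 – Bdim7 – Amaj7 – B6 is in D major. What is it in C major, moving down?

D major down to C major is a major second; each chord root moves by that interval while the quality stays the same.
F♯sus4: root F♯ down a major second → E, giving Esus4.
Bdim7: root B down a major second → A, giving Adim7.
Amaj7: root A down a major second → G, giving Gmaj7.
B6: root B down a major second → A, giving A6.

Esus4 Adim7 Gmaj7 A6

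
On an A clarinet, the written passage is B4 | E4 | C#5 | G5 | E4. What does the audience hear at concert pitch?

G#4 C#4 A#4 E5 C#4

Written C4 on the A clarinet sounds as A3, a minor third lower; apply that shift to every note.
B4 becomes G#4
E4 becomes C#4
C#5 becomes A#4
G5 becomes E5
E4 becomes C#4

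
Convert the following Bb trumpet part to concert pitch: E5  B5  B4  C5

D5 A5 A4 Bb4

Written C4 on the Bb trumpet sounds as Bb3, a major second lower; apply that shift to every note.
E5 → D5
B5 → A5
B4 → A4
C5 → Bb4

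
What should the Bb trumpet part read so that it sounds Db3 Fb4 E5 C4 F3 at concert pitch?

Eb3 Gb4 F#5 D4 G3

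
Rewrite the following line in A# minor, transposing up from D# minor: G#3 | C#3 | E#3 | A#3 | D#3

D# minor to A# minor up is a perfect fifth, so every note moves up by that interval.
G#3 gives D#4
C#3 gives G#3
E#3 gives B#3
A#3 gives E#4
D#3 gives A#3

D#4 G#3 B#3 E#4 A#3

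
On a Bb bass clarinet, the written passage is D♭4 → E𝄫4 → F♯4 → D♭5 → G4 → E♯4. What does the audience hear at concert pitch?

Cb3 Dbb3 E3 Cb4 F3 D#3

The Bb bass clarinet sounds a major ninth below written, so transpose each written note down a major ninth.
Db4 -> Cb3
Ebb4 -> Dbb3
F#4 -> E3
Db5 -> Cb4
G4 -> F3
E#4 -> D#3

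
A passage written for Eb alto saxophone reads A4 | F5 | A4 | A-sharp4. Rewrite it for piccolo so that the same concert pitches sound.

First find concert pitch: the Eb alto saxophone sounds a major sixth below written, so A4 F5 A4 A-sharp4 sounds C4 Ab4 C4 C#4.
Then write for piccolo: it sounds a perfect octave above written, so the part must be a perfect octave below concert.
C4 → C3
Ab4 → Ab3
C4 → C3
C#4 → C#3

C3 Ab3 C3 C#3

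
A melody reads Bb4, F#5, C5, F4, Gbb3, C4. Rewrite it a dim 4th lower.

Bb4 -> F#4
F#5 -> C##5
C5 -> G#4
F4 -> C#4
Gbb3 -> Db3
C4 -> G#3

F#4 C##5 G#4 C#4 Db3 G#3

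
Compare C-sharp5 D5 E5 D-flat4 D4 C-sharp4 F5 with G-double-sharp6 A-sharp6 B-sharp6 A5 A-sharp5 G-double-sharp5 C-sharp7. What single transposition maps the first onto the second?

up an augmented twelfth

From C#5 to G##6 is 12 letter names — a twelfth of some quality.
C#5 to G##6 is 20 semitones, which makes it an augmented twelfth; the second version is higher, so the direction is up.
Checking another pair — F5 → C#7 — gives the same interval.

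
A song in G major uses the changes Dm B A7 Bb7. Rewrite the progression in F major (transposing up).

Cm A G7 Ab7

G major up to F major is a minor seventh; each chord root moves by that interval while the quality stays the same.
Dm: root D up a minor seventh → C, giving Cm.
B: root B up a minor seventh → A, giving A.
A7: root A up a minor seventh → G, giving G7.
Bb7: root Bb up a minor seventh → Ab, giving Ab7.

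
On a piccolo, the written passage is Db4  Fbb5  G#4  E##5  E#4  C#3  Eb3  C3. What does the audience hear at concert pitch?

Written C4 on the piccolo sounds as C5, a perfect octave higher; apply that shift to every note.
Db4 becomes Db5
Fbb5 becomes Fbb6
G#4 becomes G#5
E##5 becomes E##6
E#4 becomes E#5
C#3 becomes C#4
Eb3 becomes Eb4
C3 becomes C4

Db5 Fbb6 G#5 E##6 E#5 C#4 Eb4 C4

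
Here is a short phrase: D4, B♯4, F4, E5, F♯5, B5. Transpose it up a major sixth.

B4 G##5 D5 C#6 D#6 G#6

D4 becomes B4
B#4 becomes G##5
F4 becomes D5
E5 becomes C#6
F#5 becomes D#6
B5 becomes G#6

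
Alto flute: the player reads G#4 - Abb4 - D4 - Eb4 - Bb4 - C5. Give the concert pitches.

D#4 Ebb4 A3 Bb3 F4 G4

The alto flute sounds a perfect fourth below written, so transpose each written note down a perfect fourth.
G#4 gives D#4
Abb4 gives Ebb4
D4 gives A3
Eb4 gives Bb3
Bb4 gives F4
C5 gives G4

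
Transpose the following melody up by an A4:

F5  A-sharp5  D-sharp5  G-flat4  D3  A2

B5 D##6 G##5 C5 G#3 D#3

An augmented fourth up from F5 gives B5.
A#5 up an augmented fourth is D##6.
An augmented fourth up from D#5 gives G##5.
An augmented fourth up from Gb4 gives C5.
D3 up an augmented fourth is G#3.
A2 up an augmented fourth is D#3.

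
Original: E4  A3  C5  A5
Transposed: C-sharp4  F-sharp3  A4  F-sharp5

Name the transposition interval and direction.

down a minor third

From E4 to C#4 is 3 letter names — a third of some quality.
C#4 to E4 is 3 semitones, which makes it a minor third; the second version is lower, so the direction is down.
Checking another pair — A5 → F#5 — gives the same interval.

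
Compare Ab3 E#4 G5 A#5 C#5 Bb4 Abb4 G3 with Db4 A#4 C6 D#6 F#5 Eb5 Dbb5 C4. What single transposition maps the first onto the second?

up a perfect fourth

From Ab3 to Db4 is 4 letter names — a fourth of some quality.
Ab3 to Db4 is 5 semitones, which makes it a perfect fourth; the second version is higher, so the direction is up.
Checking another pair — G3 → C4 — gives the same interval.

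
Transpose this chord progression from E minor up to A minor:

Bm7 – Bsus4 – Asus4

E minor up to A minor is a perfect fourth; each chord root moves by that interval while the quality stays the same.
Bm7: root B up a perfect fourth → E, giving Em7.
Bsus4: root B up a perfect fourth → E, giving Esus4.
Asus4: root A up a perfect fourth → D, giving Dsus4.

Em7 Esus4 Dsus4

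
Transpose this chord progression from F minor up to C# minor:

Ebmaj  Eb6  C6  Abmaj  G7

Bmaj B6 G#6 Emaj D#7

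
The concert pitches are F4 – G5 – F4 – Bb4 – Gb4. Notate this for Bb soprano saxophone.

Written C4 sounds as Bb3 on the Bb soprano saxophone, so concert pitches are written a major second up.
F4 to G4
G5 to A5
F4 to G4
Bb4 to C5
Gb4 to Ab4

G4 A5 G4 C5 Ab4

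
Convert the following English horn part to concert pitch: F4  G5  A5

Bb3 C5 D5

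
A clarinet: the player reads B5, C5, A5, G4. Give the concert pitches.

The A clarinet sounds a minor third below written, so transpose each written note down a minor third.
B5 becomes G#5
C5 becomes A4
A5 becomes F#5
G4 becomes E4

G#5 A4 F#5 E4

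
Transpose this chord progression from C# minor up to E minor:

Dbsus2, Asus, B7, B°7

C# minor up to E minor is a minor third; each chord root moves by that interval while the quality stays the same.
Dbsus2: root Db up a minor third → Fb, giving Fbsus2.
Asus: root A up a minor third → C, giving Csus.
B7: root B up a minor third → D, giving D7.
B°7: root B up a minor third → D, giving D°7.

Fbsus2 Csus D7 D°7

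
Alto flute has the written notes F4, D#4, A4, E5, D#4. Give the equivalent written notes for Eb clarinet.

A3 F##3 C#4 G#4 F##3

First find concert pitch: the alto flute sounds a perfect fourth below written, so F4 D#4 A4 E5 D#4 sounds C4 A#3 E4 B4 A#3.
Then write for Eb clarinet: it sounds a minor third above written, so the part must be a minor third below concert.
C4 → A3
A#3 → F##3
E4 → C#4
B4 → G#4
A#3 → F##3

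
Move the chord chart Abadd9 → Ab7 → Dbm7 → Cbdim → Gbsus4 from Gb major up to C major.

Gb major up to C major is an augmented fourth; each chord root moves by that interval while the quality stays the same.
Abadd9: root Ab up an augmented fourth → D, giving Dadd9.
Ab7: root Ab up an augmented fourth → D, giving D7.
Dbm7: root Db up an augmented fourth → G, giving Gm7.
Cbdim: root Cb up an augmented fourth → F, giving Fdim.
Gbsus4: root Gb up an augmented fourth → C, giving Csus4.

Dadd9 D7 Gm7 Fdim Csus4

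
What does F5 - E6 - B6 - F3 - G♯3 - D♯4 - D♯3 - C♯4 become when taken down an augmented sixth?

F5 down an augmented sixth is Abb4.
E6 down an augmented sixth is Gb5.
B6: a sixth down reaches D, and 10 semitones makes it Db6.
F3: a sixth down reaches A, and 10 semitones makes it Abb2.
G#3 down an augmented sixth is Bb2.
An augmented sixth down from D#4 gives F3.
D#3: a sixth down reaches F, and 10 semitones makes it F2.
C#4: a sixth down reaches E, and 10 semitones makes it Eb3.

Abb4 Gb5 Db6 Abb2 Bb2 F3 F2 Eb3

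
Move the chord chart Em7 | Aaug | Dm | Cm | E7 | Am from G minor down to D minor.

G minor down to D minor is a perfect fourth; each chord root moves by that interval while the quality stays the same.
Em7: root E down a perfect fourth → B, giving Bm7.
Aaug: root A down a perfect fourth → E, giving Eaug.
Dm: root D down a perfect fourth → A, giving Am.
Cm: root C down a perfect fourth → G, giving Gm.
E7: root E down a perfect fourth → B, giving B7.
Am: root A down a perfect fourth → E, giving Em.

Bm7 Eaug Am Gm B7 Em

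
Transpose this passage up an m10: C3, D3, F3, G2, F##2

A minor tenth up from C3 gives Eb4.
D3 up a minor tenth is F4.
F3 up a minor tenth is Ab4.
G2: a tenth up reaches B, and 15 semitones makes it Bb3.
A minor tenth up from F##2 gives A#3.

Eb4 F4 Ab4 Bb3 A#3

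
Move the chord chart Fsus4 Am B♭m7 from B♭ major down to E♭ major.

B♭ major down to E♭ major is a perfect fifth; each chord root moves by that interval while the quality stays the same.
Fsus4: root F down a perfect fifth → Bb, giving Bbsus4.
Am: root A down a perfect fifth → D, giving Dm.
B♭m7: root B♭ down a perfect fifth → Eb, giving Ebm7.

Bbsus4 Dm Ebm7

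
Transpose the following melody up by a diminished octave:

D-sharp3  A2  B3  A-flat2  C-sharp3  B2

D4 Ab3 Bb4 Abb3 C4 Bb3

D#3 up a diminished octave is D4.
A2: an octave up reaches A, and 11 semitones makes it Ab3.
B3: an octave up reaches B, and 11 semitones makes it Bb4.
Ab2: an octave up reaches A, and 11 semitones makes it Abb3.
A diminished octave up from C#3 gives C4.
A diminished octave up from B2 gives Bb3.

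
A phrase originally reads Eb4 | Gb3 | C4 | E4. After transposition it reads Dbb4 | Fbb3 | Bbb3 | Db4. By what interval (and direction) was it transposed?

Take the first pair: Eb4 → Dbb4. E to D spans 2 letter names, so the interval is some kind of second.
Dbb4 to Eb4 is 3 semitones, which makes it an augmented second; the second version is lower, so the direction is down.
Checking another pair — E4 → Db4 — gives the same interval.

down an augmented second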